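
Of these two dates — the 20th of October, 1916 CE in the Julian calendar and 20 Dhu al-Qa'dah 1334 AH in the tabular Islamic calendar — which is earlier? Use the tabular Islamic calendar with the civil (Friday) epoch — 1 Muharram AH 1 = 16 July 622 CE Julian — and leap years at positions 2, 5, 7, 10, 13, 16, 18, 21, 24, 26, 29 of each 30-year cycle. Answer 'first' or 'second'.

The two dates have Julian Day Numbers 2421170 and 2421125 respectively.
Since 2421125 < 2421170, the second date comes first.

second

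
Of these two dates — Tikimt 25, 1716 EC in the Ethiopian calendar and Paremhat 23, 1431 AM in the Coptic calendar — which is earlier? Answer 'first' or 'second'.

The two dates have Julian Day Numbers 2350679 and 2347539 respectively.
Since 2347539 < 2350679, the second date comes first.

second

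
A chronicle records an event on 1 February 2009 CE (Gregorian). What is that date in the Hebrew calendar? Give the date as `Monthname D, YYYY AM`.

Both dates share Julian Day Number 2454864; in the Hebrew calendar that is 7 Shevat 5769 AM.

Shevat 7, 5769 AM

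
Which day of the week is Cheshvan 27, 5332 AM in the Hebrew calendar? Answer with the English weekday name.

Thursday

This is JDN 2295184 (25 November 1571 Gregorian).
JDN 2295184 mod 7 = 3, and JDN 0 was a Monday, so this is a Thursday.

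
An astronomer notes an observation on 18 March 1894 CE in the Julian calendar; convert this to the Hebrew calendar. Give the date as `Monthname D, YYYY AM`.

Julian Day Number of the source date = 2412918.
Converting JDN 2412918 to the Hebrew calendar gives 22 Adar II 5654 AM.

Adar II 22, 5654 AM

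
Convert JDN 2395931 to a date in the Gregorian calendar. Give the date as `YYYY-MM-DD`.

1847-09-26

JDN 2451545 is 1 Jan 2000; 2395931 is −55614 days from there.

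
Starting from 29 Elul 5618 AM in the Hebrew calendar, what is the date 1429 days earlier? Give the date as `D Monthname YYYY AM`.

18 Tishrei 5615 AM

JDN of 29 Elul 5618 AM = 2399931.
2399931 − 1429 = 2398502.
JDN 2398502 in the Hebrew calendar is 18 Tishrei 5615 AM.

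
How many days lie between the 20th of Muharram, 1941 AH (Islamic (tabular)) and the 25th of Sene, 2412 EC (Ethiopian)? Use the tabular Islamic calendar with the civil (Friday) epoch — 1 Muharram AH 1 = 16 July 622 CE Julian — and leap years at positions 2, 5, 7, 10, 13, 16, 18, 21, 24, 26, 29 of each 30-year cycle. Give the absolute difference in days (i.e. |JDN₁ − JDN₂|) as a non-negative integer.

JDN of the first date = 2635930.
JDN of the second date = 2605133.
|2605133 − 2635930| = 30797.

30797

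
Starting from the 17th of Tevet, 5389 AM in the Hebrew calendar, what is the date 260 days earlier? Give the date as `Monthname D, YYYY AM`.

The starting date is JDN 2316052; 2316052 − 260 = 2315792.
JDN 2315792 corresponds to Nisan 24, 5388 AM.

Nisan 24, 5388 AM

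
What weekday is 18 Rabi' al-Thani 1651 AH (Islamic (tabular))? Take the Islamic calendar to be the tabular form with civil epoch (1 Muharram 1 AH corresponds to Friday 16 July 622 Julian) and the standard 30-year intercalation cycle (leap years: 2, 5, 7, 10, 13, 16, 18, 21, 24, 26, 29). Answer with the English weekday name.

Equivalently 15 September 2223 Gregorian, JDN 2533251.
2533251 ≡ 0 (mod 7); counting from Monday = 0 gives Monday.

Monday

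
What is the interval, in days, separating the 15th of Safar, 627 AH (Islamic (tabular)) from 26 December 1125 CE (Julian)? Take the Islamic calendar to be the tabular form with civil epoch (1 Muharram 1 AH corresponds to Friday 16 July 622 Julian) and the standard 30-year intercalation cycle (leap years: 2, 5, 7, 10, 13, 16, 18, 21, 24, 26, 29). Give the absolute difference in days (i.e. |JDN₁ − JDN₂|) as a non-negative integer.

First date → JDN 2170318; second date → JDN 2132324.
The interval is |2170318 − 2132324| = 37994 days.

37994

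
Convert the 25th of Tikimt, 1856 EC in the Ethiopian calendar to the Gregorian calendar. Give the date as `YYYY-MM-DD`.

1863-11-04

Both dates share Julian Day Number 2401814; in the Gregorian calendar that is 4 November 1863 CE.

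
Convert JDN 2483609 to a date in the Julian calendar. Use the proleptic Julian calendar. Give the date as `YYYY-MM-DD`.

The Gregorian equivalent of JDN 2483609 is 15 October 2087.
In the Julian calendar that day is 2087-10-02.

2087-10-02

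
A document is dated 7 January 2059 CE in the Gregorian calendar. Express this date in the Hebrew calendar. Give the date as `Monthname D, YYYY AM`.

Tevet 22, 5819 AM

Julian Day Number of the source date = 2473101.
Converting JDN 2473101 to the Hebrew calendar gives 22 Tevet 5819 AM.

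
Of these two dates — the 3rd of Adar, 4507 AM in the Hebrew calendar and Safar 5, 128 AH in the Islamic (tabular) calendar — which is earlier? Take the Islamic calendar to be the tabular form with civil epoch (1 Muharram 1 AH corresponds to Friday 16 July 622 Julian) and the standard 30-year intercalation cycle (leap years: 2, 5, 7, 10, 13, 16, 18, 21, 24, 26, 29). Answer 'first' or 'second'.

second

Converting both to JDN: 1993947 vs 1993479; the smaller is the second.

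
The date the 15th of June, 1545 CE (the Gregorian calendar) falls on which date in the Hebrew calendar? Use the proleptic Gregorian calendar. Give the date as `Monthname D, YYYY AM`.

Sivan 25, 5305 AM

Julian Day Number of the source date = 2285525.
Converting JDN 2285525 to the Hebrew calendar gives 25 Sivan 5305 AM.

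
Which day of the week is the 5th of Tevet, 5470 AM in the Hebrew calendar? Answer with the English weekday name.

Sunday

Equivalently 8 December 1709 Gregorian, JDN 2345601.
Since JDN mod 7 = 6 (0 = Monday), the day is Sunday.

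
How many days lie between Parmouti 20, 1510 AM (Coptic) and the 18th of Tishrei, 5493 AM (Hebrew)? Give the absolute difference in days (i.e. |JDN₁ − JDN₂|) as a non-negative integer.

First date → JDN 2376421; second date → JDN 2353940.
The interval is |2376421 − 2353940| = 22481 days.

22481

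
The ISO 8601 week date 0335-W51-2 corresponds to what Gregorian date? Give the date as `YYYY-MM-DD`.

0335-12-17

ISO week 1 of 335 is the week containing the first Thursday of 335.
Week 51, day 2 (Tuesday) lands on 0335-12-17.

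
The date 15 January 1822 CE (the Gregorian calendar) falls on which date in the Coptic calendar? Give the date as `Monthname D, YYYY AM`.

Both dates share Julian Day Number 2386546; in the Coptic calendar that is 8 Tobi 1538 AM.

Tobi 8, 1538 AM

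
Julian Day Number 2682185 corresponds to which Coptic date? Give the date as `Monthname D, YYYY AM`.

Paoni 10, 2347 AM

The Gregorian equivalent of JDN 2682185 is 22 June 2631.
In the Coptic calendar that day is Paoni 10, 2347 AM.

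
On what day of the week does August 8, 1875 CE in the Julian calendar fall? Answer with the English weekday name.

Equivalently 20 August 1875 Gregorian, JDN 2406121.
Since JDN mod 7 = 4 (0 = Monday), the day is Friday.

Friday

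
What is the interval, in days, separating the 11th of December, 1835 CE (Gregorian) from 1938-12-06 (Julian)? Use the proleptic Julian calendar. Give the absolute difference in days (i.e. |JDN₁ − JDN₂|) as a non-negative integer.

37628

JDN of the first date = 2391624.
JDN of the second date = 2429252.
|2429252 − 2391624| = 37628.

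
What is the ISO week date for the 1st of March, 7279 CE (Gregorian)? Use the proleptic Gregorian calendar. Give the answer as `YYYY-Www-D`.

7279-W09-3

The weekday is Wednesday (ISO weekday 3).
That Wednesday belongs to ISO week 9 of ISO year 7279.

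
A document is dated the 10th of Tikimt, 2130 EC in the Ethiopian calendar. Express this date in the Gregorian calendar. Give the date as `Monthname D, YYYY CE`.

Both dates share Julian Day Number 2501877; in the Gregorian calendar that is 21 October 2137 CE.

October 21, 2137 CE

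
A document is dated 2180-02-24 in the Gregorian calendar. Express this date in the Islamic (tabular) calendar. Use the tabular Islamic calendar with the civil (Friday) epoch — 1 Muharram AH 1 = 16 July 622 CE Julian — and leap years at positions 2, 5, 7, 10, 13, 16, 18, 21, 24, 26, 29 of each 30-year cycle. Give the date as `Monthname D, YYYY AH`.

Jumada al-Awwal 28, 1606 AH

Both dates share Julian Day Number 2517343; in the tabular Islamic calendar that is 28 Jumada al-Awwal 1606 AH.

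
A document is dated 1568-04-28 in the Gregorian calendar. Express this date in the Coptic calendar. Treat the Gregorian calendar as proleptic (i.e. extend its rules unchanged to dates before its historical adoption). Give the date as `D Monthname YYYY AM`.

23 Parmouti 1284 AM

Both dates share Julian Day Number 2293878; in the Coptic calendar that is 23 Parmouti 1284 AM.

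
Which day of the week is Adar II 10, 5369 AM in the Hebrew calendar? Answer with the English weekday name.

In the Gregorian calendar this is 16 March 1609 (JDN 2308810).
Since JDN mod 7 = 0 (0 = Monday), the day is Monday.

Monday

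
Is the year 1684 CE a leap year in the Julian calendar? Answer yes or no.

yes

1684 mod 4 = 0, so it is a leap year in the Julian calendar.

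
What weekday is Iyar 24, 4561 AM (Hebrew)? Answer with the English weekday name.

Wednesday

This is JDN 2013755 (16 May 801 Gregorian).
JDN 2013755 mod 7 = 2, and JDN 0 was a Monday, so this is a Wednesday.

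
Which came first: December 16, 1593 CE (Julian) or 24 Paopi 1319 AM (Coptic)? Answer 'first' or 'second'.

first

First date → JDN 2303251; second date → JDN 2306482.
JDN 2303251 < JDN 2306482, so the first date is earlier.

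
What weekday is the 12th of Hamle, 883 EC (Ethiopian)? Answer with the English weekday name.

Tuesday

In the proleptic Gregorian calendar this is 10 July 891 (JDN 2046682).
JDN 2046682 mod 7 = 1, and JDN 0 was a Monday, so this is a Tuesday.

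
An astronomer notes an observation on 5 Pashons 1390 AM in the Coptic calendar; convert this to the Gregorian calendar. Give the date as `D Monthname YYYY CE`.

Julian Day Number of the source date = 2332606.
Converting JDN 2332606 to the Gregorian calendar gives 10 May 1674 CE.

10 May 1674 CE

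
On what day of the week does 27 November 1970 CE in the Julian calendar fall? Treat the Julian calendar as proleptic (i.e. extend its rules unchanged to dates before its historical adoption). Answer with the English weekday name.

Equivalently 10 December 1970 Gregorian, JDN 2440931.
2440931 ≡ 3 (mod 7); counting from Monday = 0 gives Thursday.

Thursday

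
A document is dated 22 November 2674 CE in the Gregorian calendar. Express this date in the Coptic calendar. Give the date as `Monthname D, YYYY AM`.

Hathor 8, 2391 AM

Julian Day Number of the source date = 2698044.
Converting JDN 2698044 to the Coptic calendar gives 8 Hathor 2391 AM.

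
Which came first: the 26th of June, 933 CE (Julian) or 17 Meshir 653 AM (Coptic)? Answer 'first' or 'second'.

The two dates have Julian Day Numbers 2062013 and 2063339 respectively.
Since 2062013 < 2063339, the first date comes first.

first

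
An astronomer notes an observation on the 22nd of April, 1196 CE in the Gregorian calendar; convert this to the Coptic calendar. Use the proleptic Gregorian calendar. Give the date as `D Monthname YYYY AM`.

Both dates share Julian Day Number 2158002; in the Coptic calendar that is 20 Parmouti 912 AM.

20 Parmouti 912 AM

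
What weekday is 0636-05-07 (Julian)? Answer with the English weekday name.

Tuesday

Equivalently 10 May 636 Gregorian, JDN 1953484.
1953484 ≡ 1 (mod 7); counting from Monday = 0 gives Tuesday.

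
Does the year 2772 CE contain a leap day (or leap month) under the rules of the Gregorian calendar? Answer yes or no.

yes

2772 is divisible by 4 and not by 100, so it is a leap year.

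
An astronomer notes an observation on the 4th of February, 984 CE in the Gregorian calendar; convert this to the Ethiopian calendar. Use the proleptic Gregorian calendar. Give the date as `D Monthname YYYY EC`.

4 Yekatit 976 EC

Both dates share Julian Day Number 2080493; in the Ethiopian calendar that is 4 Yekatit 976 EC.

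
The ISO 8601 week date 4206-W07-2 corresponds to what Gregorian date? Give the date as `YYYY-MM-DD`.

ISO week 1 of 4206 is the week containing the first Thursday of 4206.
Week 7, day 2 (Tuesday) lands on 4206-02-11.

4206-02-11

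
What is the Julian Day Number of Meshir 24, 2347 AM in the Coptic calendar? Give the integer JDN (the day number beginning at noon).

2682079

In the Gregorian calendar the same day is 8 March 2631.
JDN 2299161 is 15 October 1582 CE (Gregorian); the target day is +382918 days from there, so JDN = 2682079.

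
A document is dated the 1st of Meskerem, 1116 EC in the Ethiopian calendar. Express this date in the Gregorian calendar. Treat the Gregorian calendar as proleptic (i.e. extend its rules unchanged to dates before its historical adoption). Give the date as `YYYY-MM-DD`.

Both dates share Julian Day Number 2131475; in the Gregorian calendar that is 6 September 1123 CE.

1123-09-06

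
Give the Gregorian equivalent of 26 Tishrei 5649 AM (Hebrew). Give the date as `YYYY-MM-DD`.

1888-10-01

Julian Day Number of the source date = 2410912.
Converting JDN 2410912 to the Gregorian calendar gives 1 October 1888 CE.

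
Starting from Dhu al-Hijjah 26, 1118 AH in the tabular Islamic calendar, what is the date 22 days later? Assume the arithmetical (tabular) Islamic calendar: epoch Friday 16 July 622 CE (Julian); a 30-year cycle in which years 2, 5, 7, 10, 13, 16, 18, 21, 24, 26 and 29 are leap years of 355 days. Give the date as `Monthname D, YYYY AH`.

JDN of Dhu al-Hijjah 26, 1118 AH = 2344618.
2344618 + 22 = 2344640.
JDN 2344640 in the tabular Islamic calendar is Muharram 19, 1119 AH.

Muharram 19, 1119 AH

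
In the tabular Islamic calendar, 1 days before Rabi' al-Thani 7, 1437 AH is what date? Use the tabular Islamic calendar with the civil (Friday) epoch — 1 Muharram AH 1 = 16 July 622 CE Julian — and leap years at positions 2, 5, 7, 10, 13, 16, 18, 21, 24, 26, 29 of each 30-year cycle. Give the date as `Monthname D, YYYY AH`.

Counting 1 day back from JDN 2457406 reaches JDN 2457405, which is Rabi' al-Thani 6, 1437 AH.

Rabi' al-Thani 6, 1437 AH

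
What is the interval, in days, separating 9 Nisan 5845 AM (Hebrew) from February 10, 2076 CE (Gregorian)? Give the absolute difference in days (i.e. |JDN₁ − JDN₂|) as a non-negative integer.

JDN of the first date = 2482685.
JDN of the second date = 2479344.
|2479344 − 2482685| = 3341.

3341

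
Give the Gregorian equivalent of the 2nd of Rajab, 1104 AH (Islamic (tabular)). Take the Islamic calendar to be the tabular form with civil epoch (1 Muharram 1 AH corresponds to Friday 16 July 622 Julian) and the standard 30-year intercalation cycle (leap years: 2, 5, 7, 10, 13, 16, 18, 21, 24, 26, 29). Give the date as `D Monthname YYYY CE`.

9 March 1693 CE

Both dates share Julian Day Number 2339484; in the Gregorian calendar that is 9 March 1693 CE.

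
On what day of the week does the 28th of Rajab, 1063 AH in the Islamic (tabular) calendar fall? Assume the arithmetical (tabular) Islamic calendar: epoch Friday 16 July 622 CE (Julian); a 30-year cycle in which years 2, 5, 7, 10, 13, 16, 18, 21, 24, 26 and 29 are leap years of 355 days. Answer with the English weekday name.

Tuesday

Equivalently 24 June 1653 Gregorian, JDN 2324981.
Since JDN mod 7 = 1 (0 = Monday), the day is Tuesday.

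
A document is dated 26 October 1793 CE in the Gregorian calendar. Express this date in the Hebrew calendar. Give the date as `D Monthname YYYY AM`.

Julian Day Number of the source date = 2376239.
Converting JDN 2376239 to the Hebrew calendar gives 20 Cheshvan 5554 AM.

20 Cheshvan 5554 AM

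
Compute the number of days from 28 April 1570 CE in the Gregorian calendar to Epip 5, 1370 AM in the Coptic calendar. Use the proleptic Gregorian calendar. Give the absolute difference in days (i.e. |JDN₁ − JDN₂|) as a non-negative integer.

JDN of the first date = 2294608.
JDN of the second date = 2325361.
|2325361 − 2294608| = 30753.

30753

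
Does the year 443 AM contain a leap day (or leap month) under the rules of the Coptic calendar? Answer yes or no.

443 mod 4 = 3; in the Coptic calendar a year is leap when year mod 4 = 3, so it is a leap year.

yes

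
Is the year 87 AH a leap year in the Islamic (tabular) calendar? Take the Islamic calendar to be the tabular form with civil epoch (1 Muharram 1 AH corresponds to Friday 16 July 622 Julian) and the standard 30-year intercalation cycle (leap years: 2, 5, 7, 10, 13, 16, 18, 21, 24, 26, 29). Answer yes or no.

no

Year 87 AH is year 27 of its 30-year cycle; leap positions are 2, 5, 7, 10, 13, 16, 18, 21, 24, 26, 29, so it is a common year (354 days).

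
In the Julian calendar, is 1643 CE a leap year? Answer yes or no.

no

1643 mod 4 = 3, so it is a common year in the Julian calendar.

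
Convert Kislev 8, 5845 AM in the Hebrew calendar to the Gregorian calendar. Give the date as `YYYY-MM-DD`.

Both dates share Julian Day Number 2482566; in the Gregorian calendar that is 6 December 2084 CE.

2084-12-06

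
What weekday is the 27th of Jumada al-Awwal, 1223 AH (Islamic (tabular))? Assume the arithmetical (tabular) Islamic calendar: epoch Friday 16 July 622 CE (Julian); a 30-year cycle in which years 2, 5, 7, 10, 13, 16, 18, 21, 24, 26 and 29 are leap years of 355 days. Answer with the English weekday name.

Thursday

Equivalently 21 July 1808 Gregorian, JDN 2381620.
Since JDN mod 7 = 3 (0 = Monday), the day is Thursday.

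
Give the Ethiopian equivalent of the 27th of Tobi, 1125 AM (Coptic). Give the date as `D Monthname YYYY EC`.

27 Tir 1401 EC

Both dates share Julian Day Number 2235717; in the Ethiopian calendar that is 27 Tir 1401 EC.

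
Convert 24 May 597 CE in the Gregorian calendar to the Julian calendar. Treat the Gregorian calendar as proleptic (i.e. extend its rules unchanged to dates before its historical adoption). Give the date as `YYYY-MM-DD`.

0597-05-22

The Julian–Gregorian offset here is 2 days (Julian trailing).
24 May 597 Gregorian − 2 days → 22 May 597 Julian.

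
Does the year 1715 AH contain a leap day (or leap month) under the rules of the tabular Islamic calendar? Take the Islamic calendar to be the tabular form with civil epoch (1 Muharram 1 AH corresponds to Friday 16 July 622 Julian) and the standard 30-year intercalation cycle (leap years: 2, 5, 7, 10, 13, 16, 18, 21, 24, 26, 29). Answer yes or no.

yes

Year 1715 AH is year 5 of its 30-year cycle; leap positions are 2, 5, 7, 10, 13, 16, 18, 21, 24, 26, 29, so it is a leap year (355 days).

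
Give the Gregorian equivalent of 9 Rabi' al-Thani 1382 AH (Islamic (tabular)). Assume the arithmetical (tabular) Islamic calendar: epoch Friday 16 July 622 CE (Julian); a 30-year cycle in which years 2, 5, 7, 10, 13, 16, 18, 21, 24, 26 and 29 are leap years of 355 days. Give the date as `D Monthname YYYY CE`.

9 September 1962 CE

Both dates share Julian Day Number 2437917; in the Gregorian calendar that is 9 September 1962 CE.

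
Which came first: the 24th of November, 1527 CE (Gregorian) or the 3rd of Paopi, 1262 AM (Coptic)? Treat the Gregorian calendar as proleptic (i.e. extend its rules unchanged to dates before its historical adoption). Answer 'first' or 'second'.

first

Converting both to JDN: 2279112 vs 2285642; the smaller is the first.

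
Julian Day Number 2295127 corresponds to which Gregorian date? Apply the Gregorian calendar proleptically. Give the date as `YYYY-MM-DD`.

1571-09-29

JDN 2451545 is 1 Jan 2000; 2295127 is −156418 days from there.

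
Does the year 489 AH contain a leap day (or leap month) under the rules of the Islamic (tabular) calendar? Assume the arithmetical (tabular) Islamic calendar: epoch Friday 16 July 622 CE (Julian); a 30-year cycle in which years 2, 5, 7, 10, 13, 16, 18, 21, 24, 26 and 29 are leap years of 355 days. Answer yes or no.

no

Year 489 AH is year 9 of its 30-year cycle; leap positions are 2, 5, 7, 10, 13, 16, 18, 21, 24, 26, 29, so it is a common year (354 days).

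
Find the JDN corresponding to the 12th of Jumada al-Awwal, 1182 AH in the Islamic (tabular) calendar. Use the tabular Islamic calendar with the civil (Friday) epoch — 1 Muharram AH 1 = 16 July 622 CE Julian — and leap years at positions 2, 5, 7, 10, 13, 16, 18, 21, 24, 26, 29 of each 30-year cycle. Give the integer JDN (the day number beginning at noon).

2367076

Equivalently 24 September 1768 (Gregorian).
JDN 2400001 is 17 November 1858 CE (Gregorian), MJD 0; the target day is −32925 days from there, so JDN = 2367076.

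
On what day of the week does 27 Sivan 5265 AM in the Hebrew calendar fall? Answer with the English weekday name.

Friday

Equivalently 9 June 1505 Gregorian, JDN 2270909.
Since JDN mod 7 = 4 (0 = Monday), the day is Friday.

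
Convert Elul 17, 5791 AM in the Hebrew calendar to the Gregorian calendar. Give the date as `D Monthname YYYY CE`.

Julian Day Number of the source date = 2463115.
Converting JDN 2463115 to the Gregorian calendar gives 5 September 2031 CE.

5 September 2031 CE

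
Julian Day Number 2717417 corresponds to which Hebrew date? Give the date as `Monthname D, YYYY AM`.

The Gregorian equivalent of JDN 2717417 is 8 December 2727.
In the Hebrew calendar that day is Kislev 2, 6488 AM.

Kislev 2, 6488 AM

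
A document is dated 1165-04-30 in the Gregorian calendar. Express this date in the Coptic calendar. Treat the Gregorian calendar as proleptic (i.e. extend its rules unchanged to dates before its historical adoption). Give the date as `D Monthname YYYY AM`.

28 Parmouti 881 AM

Both dates share Julian Day Number 2146687; in the Coptic calendar that is 28 Parmouti 881 AM.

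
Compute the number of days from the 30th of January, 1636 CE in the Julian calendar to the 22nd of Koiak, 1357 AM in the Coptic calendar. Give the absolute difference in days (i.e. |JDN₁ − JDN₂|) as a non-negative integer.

First date → JDN 2318636; second date → JDN 2320420.
The interval is |2318636 − 2320420| = 1784 days.

1784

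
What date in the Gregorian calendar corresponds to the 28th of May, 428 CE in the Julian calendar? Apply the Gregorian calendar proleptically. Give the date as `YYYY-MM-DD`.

0428-05-29

For dates in this range the Gregorian date is 1 day ahead of the Julian.
28 May 428 Julian + 1 day → 29 May 428 Gregorian.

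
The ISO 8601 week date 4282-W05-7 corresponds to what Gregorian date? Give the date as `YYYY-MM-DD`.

4282-02-05

ISO week 1 of 4282 is the week containing the first Thursday of 4282.
Week 5, day 7 (Sunday) lands on 4282-02-05.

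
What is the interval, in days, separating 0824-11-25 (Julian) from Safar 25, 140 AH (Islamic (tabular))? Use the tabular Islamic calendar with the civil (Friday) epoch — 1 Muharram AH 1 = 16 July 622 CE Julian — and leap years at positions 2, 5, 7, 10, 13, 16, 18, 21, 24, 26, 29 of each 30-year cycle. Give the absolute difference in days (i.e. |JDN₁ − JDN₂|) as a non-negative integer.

24602

First date → JDN 2022353; second date → JDN 1997751.
The interval is |2022353 − 1997751| = 24602 days.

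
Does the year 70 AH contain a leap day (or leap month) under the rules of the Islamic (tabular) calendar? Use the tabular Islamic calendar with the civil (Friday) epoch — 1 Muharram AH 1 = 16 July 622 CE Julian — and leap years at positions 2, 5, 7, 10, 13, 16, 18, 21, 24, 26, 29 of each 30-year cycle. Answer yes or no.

Year 70 AH is year 10 of its 30-year cycle; leap positions are 2, 5, 7, 10, 13, 16, 18, 21, 24, 26, 29, so it is a leap year (355 days).

yes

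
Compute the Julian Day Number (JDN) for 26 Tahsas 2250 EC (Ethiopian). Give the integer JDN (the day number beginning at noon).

2545783

In the Gregorian calendar the same day is 6 January 2258.
JDN 2299161 is 15 October 1582 CE (Gregorian); the target day is +246622 days from there, so JDN = 2545783.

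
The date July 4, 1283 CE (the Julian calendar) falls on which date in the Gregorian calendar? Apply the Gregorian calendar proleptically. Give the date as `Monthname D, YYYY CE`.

July 11, 1283 CE

The Julian–Gregorian offset here is 7 days (Julian trailing).
4 July 1283 Julian + 7 days → 11 July 1283 Gregorian.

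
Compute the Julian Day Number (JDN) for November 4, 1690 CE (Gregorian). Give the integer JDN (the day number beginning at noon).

JDN 2400001 is 17 November 1858 CE (Gregorian), MJD 0; the target day is −61373 days from there, so JDN = 2338628.

2338628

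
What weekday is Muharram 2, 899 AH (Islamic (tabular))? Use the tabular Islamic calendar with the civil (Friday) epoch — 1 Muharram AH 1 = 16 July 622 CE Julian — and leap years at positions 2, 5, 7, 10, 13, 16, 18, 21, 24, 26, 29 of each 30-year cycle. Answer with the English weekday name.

This is JDN 2266662 (22 October 1493 Gregorian).
JDN 2266662 mod 7 = 6, and JDN 0 was a Monday, so this is a Sunday.

Sunday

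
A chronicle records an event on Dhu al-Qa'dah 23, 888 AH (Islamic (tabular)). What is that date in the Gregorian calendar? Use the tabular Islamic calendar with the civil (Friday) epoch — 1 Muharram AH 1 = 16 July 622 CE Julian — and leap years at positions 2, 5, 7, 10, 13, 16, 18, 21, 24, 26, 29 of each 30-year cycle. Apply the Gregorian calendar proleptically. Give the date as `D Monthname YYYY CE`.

1 January 1484 CE

Both dates share Julian Day Number 2263080; in the Gregorian calendar that is 1 January 1484 CE.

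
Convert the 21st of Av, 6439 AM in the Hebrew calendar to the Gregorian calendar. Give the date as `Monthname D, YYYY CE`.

Julian Day Number of the source date = 2699775.
Converting JDN 2699775 to the Gregorian calendar gives 19 August 2679 CE.

August 19, 2679 CE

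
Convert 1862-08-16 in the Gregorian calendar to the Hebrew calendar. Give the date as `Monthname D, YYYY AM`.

Julian Day Number of the source date = 2401369.
Converting JDN 2401369 to the Hebrew calendar gives 20 Av 5622 AM.

Av 20, 5622 AM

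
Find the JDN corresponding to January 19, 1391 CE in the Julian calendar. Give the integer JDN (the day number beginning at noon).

2229139

Equivalently 27 January 1391 (proleptic Gregorian).
JDN 2299161 is 15 October 1582 CE (Gregorian); the target day is −70022 days from there, so JDN = 2229139.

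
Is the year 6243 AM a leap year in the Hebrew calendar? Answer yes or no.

Hebrew year 6243 is year 11 of its 19-year Metonic cycle; leap years are at positions 3, 6, 8, 11, 14, 17, 19, so it is a leap year (13 months).

yes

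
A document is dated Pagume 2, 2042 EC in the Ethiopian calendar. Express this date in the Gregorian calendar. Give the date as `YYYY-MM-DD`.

Both dates share Julian Day Number 2470057; in the Gregorian calendar that is 7 September 2050 CE.

2050-09-07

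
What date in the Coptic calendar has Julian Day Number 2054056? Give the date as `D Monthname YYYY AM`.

The proleptic Gregorian equivalent of JDN 2054056 is 18 September 911.
In the Coptic calendar that day is 15 Thout 628 AM.

15 Thout 628 AM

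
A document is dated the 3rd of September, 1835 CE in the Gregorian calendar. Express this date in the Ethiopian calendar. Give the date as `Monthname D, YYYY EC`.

Nehase 29, 1827 EC

Julian Day Number of the source date = 2391525.
Converting JDN 2391525 to the Ethiopian calendar gives 29 Nehase 1827 EC.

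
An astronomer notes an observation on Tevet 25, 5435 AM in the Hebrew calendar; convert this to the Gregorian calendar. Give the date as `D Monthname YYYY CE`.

23 January 1675 CE

Julian Day Number of the source date = 2332864.
Converting JDN 2332864 to the Gregorian calendar gives 23 January 1675 CE.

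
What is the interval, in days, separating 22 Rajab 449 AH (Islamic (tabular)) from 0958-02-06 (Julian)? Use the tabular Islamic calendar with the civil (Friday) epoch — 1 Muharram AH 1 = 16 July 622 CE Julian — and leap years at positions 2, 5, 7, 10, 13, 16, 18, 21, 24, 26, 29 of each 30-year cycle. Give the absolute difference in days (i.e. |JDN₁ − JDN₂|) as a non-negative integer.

JDN of the first date = 2107394.
JDN of the second date = 2071004.
|2071004 − 2107394| = 36390.

36390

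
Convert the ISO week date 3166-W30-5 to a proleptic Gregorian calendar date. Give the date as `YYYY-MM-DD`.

3166-07-29

ISO week 1 of 3166 is the week containing the first Thursday of 3166.
Week 30, day 5 (Friday) lands on 3166-07-29.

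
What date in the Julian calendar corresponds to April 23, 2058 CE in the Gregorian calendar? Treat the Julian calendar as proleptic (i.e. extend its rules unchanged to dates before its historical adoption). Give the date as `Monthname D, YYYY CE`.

For dates in this range the Gregorian date is 13 days ahead of the Julian.
23 April 2058 Gregorian − 13 days → 10 April 2058 Julian.

April 10, 2058 CE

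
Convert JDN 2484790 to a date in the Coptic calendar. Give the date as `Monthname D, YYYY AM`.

Koiak 30, 1807 AM

JDN 2484790 is 8 January 2091 in the Gregorian calendar.
In the Coptic calendar that day is Koiak 30, 1807 AM.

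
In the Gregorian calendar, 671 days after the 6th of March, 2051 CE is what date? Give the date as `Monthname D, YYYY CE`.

The starting date is JDN 2470237; 2470237 + 671 = 2470908.
JDN 2470908 corresponds to January 5, 2053 CE.

January 5, 2053 CE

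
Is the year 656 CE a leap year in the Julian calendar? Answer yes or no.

yes

656 mod 4 = 0, so it is a leap year in the Julian calendar.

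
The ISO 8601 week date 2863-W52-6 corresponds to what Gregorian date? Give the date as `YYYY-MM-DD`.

2863-12-29

ISO week 1 of 2863 is the week containing the first Thursday of 2863.
Week 52, day 6 (Saturday) lands on 2863-12-29.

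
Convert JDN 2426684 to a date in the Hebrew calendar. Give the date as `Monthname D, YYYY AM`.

The Gregorian equivalent of JDN 2426684 is 8 December 1931.
In the Hebrew calendar that day is Kislev 28, 5692 AM.

Kislev 28, 5692 AM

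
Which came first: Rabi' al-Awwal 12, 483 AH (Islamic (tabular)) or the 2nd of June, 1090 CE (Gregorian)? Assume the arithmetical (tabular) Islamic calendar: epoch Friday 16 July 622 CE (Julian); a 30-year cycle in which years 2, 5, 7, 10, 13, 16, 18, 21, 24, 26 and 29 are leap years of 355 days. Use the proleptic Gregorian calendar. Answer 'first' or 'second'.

first

The two dates have Julian Day Numbers 2119315 and 2119327 respectively.
Since 2119315 < 2119327, the first date comes first.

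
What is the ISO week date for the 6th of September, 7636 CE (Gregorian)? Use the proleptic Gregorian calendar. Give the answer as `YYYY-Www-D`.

The weekday is Saturday (ISO weekday 6).
That Saturday belongs to ISO week 36 of ISO year 7636.

7636-W36-6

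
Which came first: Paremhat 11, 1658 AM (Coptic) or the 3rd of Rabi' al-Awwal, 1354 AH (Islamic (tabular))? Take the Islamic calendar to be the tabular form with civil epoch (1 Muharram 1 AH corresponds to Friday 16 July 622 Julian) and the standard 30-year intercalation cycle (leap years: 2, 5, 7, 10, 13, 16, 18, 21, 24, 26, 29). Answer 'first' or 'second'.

Converting both to JDN: 2430439 vs 2427959; the smaller is the second.

second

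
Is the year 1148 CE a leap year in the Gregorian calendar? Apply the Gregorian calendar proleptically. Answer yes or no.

yes

1148 is divisible by 4 and not by 100, so it is a leap year.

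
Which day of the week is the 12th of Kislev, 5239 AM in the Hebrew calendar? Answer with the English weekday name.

Saturday

Equivalently 16 November 1478 Gregorian, JDN 2261208.
JDN 2261208 mod 7 = 5, and JDN 0 was a Monday, so this is a Saturday.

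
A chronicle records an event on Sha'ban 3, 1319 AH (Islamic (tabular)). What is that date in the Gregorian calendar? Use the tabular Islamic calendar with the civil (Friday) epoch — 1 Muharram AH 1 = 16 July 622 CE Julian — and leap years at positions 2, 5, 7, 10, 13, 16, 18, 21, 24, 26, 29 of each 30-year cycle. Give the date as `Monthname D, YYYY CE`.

November 15, 1901 CE

Both dates share Julian Day Number 2415704; in the Gregorian calendar that is 15 November 1901 CE.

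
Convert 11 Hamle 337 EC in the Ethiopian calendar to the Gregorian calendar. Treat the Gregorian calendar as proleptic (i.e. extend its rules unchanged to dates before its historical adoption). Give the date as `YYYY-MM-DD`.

Julian Day Number of the source date = 1847255.
Converting JDN 1847255 to the Gregorian calendar gives 6 July 345 CE.

0345-07-06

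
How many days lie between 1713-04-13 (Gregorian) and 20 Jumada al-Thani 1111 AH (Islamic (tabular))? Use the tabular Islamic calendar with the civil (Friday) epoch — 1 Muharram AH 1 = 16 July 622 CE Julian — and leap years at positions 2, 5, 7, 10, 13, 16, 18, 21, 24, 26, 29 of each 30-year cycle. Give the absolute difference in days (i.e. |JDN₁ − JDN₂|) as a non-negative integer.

4869

JDN of the first date = 2346823.
JDN of the second date = 2341954.
|2341954 − 2346823| = 4869.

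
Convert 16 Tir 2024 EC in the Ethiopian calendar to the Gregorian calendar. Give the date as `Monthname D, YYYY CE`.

Julian Day Number of the source date = 2463257.
Converting JDN 2463257 to the Gregorian calendar gives 25 January 2032 CE.

January 25, 2032 CE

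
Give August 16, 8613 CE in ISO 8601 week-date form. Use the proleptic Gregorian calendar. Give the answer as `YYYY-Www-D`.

The weekday is Monday (ISO weekday 1).
That Monday belongs to ISO week 33 of ISO year 8613.

8613-W33-1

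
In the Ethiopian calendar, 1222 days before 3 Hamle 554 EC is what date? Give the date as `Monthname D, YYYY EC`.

Yekatit 27, 551 EC

The starting date is JDN 1926506; 1926506 − 1222 = 1925284.
JDN 1925284 corresponds to Yekatit 27, 551 EC.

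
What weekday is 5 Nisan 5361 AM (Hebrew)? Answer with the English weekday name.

Equivalently 7 April 1601 Gregorian, JDN 2305910.
Since JDN mod 7 = 5 (0 = Monday), the day is Saturday.

Saturday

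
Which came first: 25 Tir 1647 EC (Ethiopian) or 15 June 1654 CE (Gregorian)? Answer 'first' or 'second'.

second

Converting both to JDN: 2325566 vs 2325337; the smaller is the second.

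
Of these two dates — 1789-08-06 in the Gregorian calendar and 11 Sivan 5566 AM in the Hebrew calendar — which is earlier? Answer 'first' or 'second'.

first

Converting both to JDN: 2374697 vs 2380835; the smaller is the first.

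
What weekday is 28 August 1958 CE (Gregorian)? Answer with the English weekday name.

Thursday

JDN 2436444 mod 7 = 3, and JDN 0 was a Monday, so this is a Thursday.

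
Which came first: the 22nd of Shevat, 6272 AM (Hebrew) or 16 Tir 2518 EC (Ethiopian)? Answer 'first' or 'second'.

first

The two dates have Julian Day Numbers 2638589 and 2643690 respectively.
Since 2638589 < 2643690, the first date comes first.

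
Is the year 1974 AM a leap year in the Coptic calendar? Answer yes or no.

1974 mod 4 = 2; in the Coptic calendar a year is leap when year mod 4 = 3, so it is a common year.

no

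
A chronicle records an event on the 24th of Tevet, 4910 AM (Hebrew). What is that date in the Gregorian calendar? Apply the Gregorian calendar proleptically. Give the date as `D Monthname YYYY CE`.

Julian Day Number of the source date = 2141089.
Converting JDN 2141089 to the Gregorian calendar gives 1 January 1150 CE.

1 January 1150 CE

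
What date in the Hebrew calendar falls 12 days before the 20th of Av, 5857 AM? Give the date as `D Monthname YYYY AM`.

Counting 12 days back from JDN 2487184 reaches JDN 2487172, which is 8 Av 5857 AM.

8 Av 5857 AM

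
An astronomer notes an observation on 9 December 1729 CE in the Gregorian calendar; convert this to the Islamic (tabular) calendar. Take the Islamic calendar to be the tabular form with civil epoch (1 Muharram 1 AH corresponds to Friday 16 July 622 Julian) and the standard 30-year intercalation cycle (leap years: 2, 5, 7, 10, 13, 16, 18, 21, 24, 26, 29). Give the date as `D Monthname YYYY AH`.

18 Jumada al-Awwal 1142 AH

Julian Day Number of the source date = 2352907.
Converting JDN 2352907 to the tabular Islamic calendar gives 18 Jumada al-Awwal 1142 AH.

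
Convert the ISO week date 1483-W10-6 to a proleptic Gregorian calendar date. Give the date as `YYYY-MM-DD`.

1483-03-10

ISO week 1 of 1483 is the week containing the first Thursday of 1483.
Week 10, day 6 (Saturday) lands on 1483-03-10.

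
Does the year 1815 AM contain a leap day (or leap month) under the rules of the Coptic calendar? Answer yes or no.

yes

1815 mod 4 = 3; in the Coptic calendar a year is leap when year mod 4 = 3, so it is a leap year.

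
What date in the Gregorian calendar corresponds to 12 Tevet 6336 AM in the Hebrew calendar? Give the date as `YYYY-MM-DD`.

2576-01-16

Julian Day Number of the source date = 2661940.
Converting JDN 2661940 to the Gregorian calendar gives 16 January 2576 CE.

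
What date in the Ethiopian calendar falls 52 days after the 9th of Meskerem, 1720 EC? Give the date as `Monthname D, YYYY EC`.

Hidar 1, 1720 EC

JDN of the 9th of Meskerem, 1720 EC = 2352094.
2352094 + 52 = 2352146.
JDN 2352146 in the Ethiopian calendar is Hidar 1, 1720 EC.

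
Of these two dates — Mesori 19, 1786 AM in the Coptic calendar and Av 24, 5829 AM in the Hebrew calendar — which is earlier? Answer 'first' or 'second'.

First date → JDN 2477349; second date → JDN 2476970.
JDN 2476970 < JDN 2477349, so the second date is earlier.

second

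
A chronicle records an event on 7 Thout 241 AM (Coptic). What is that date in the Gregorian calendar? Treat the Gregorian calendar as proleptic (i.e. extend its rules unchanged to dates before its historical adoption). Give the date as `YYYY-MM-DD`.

0524-09-06

Julian Day Number of the source date = 1912696.
Converting JDN 1912696 to the Gregorian calendar gives 6 September 524 CE.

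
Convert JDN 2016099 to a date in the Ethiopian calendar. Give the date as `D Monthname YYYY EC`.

The proleptic Gregorian equivalent of JDN 2016099 is 16 October 807.
In the Ethiopian calendar that day is 14 Tikimt 800 EC.

14 Tikimt 800 EC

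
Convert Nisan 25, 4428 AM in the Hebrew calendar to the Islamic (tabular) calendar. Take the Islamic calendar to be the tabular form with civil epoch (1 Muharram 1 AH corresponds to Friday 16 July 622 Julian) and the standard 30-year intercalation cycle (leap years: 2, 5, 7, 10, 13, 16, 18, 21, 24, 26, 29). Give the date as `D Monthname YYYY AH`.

23 Safar 48 AH

The source date corresponds to 15 April 668 in the proleptic Gregorian calendar (JDN 1965147).
That day falls on 23 Safar 48 AH in the tabular Islamic calendar.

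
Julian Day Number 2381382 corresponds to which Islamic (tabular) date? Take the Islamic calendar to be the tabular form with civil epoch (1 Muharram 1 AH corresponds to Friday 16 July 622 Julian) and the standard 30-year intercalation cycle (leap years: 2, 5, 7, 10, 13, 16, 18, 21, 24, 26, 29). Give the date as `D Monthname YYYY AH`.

25 Ramadan 1222 AH

The Gregorian equivalent of JDN 2381382 is 26 November 1807.
In the tabular Islamic calendar that day is 25 Ramadan 1222 AH.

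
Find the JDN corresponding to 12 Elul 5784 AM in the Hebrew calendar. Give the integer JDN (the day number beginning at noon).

2460569

Equivalently 15 September 2024 (Gregorian).
JDN 2400001 is 17 November 1858 CE (Gregorian), MJD 0; the target day is +60568 days from there, so JDN = 2460569.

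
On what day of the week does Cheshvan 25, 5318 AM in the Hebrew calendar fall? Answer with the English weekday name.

Tuesday

Equivalently 29 October 1557 Gregorian, JDN 2290044.
Since JDN mod 7 = 1 (0 = Monday), the day is Tuesday.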